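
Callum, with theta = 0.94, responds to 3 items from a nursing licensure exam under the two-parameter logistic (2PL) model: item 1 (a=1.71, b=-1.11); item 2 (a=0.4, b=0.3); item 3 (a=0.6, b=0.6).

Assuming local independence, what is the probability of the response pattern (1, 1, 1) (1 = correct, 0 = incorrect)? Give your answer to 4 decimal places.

P(theta) = 1 / (1 + exp(−a(theta − b)))
P_1 = 1/(1+e^{-3.5055}) = 0.9708
P_2 = 1/(1+e^{-0.2560}) = 0.5637
P_3 = 1/(1+e^{-0.2040}) = 0.5508
L = P_1 × P_2 × P_3 = 0.9708 × 0.5637 × 0.5508 = 0.30142

0.3014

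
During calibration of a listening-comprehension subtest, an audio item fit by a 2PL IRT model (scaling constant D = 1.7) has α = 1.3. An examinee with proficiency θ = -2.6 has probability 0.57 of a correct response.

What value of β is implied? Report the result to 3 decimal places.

P(θ) = 1 / (1 + exp(−D·α(θ − β)))
logit(0.57) = ln(0.57/0.43) = 0.2819
β = θ − logit/(1.7·α) = -2.6 − 0.2819/2.2100 = -2.7275

-2.728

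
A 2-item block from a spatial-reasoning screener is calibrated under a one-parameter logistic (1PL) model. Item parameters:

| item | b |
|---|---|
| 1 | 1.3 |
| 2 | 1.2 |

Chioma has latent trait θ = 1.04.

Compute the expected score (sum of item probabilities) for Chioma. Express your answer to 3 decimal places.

0.895

P(θ) = 1 / (1 + exp(−(θ − b)))
P_1 = 1/(1+e^{0.2600}) = 0.4354
P_2 = 1/(1+e^{0.1600}) = 0.4601
E[score] = 0.4354 + 0.4601 = 0.8954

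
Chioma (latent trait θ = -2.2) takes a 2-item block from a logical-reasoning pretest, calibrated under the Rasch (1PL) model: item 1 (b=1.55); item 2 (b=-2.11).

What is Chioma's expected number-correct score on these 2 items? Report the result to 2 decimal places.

0.50

P(θ) = 1 / (1 + exp(−(θ − b)))
P_1 = 1/(1+e^{3.7500}) = 0.0230
P_2 = 1/(1+e^{0.0900}) = 0.4775
E[score] = 0.0230 + 0.4775 = 0.5005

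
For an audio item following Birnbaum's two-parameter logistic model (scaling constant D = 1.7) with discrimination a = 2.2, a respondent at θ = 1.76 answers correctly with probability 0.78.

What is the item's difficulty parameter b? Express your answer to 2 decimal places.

1.42

P(θ) = 1 / (1 + exp(−D·a(θ − b)))
logit(0.78) = ln(0.78/0.22) = 1.2657
b = θ − logit/(1.7·a) = 1.76 − 1.2657/3.7400 = 1.4216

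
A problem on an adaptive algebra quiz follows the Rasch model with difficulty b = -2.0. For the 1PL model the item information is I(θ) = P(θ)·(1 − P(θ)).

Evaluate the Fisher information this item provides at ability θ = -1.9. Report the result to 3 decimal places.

P = 1/(1+e^{-0.1000}) = 0.5250
P(1−P) = 0.5250 × 0.4750 = 0.2494
I = P(1−P) = 0.24938

0.249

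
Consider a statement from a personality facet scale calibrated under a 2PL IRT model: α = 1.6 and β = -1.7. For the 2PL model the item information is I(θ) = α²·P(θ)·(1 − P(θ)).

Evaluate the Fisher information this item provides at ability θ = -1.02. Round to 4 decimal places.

P = 1/(1+e^{-1.0880}) = 0.7480
P(1−P) = 0.7480 × 0.2520 = 0.1885
I = α² × P(1−P) = 1.6² × 0.1885 = 0.48254

0.4825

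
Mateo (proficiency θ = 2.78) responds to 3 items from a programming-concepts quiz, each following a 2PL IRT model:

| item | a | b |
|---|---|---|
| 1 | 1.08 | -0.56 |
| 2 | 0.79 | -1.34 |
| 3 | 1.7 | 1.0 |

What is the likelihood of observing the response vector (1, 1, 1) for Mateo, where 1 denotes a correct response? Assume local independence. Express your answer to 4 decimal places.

P(θ) = 1 / (1 + exp(−a(θ − b)))
P_1 = 1/(1+e^{-3.6072}) = 0.9736
P_2 = 1/(1+e^{-3.2548}) = 0.9628
P_3 = 1/(1+e^{-3.0260}) = 0.9537
L = P_1 × P_2 × P_3 = 0.9736 × 0.9628 × 0.9537 = 0.89405

0.8940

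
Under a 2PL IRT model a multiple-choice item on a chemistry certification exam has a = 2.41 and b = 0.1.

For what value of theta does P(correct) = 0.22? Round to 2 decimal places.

P(theta) = 1 / (1 + exp(−a(theta − b)))
logit = ln(0.2200/0.7800) = -1.2657
theta = b + logit/(a) = 0.1 + (-1.2657)/2.4100 = -0.4252

-0.43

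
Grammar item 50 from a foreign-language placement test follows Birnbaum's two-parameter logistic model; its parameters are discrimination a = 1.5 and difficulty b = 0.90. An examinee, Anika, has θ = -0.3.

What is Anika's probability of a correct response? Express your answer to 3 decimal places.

0.142

P(θ) = 1 / (1 + exp(−a(θ − b)))
Exponent: 1.5 × (-0.3 − 0.90) = -1.8000
1/(1 + e^{1.8000}) = 0.1419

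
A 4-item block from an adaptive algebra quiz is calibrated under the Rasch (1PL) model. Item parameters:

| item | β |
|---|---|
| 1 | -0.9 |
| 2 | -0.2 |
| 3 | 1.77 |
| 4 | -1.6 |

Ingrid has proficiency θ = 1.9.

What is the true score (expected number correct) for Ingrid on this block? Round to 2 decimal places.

P(θ) = 1 / (1 + exp(−(θ − β)))
P_1 = 1/(1+e^{-2.8000}) = 0.9427
P_2 = 1/(1+e^{-2.1000}) = 0.8909
P_3 = 1/(1+e^{-0.1300}) = 0.5325
P_4 = 1/(1+e^{-3.5000}) = 0.9707
E[score] = 0.9427 + 0.8909 + 0.5325 + 0.9707 = 3.3367

3.34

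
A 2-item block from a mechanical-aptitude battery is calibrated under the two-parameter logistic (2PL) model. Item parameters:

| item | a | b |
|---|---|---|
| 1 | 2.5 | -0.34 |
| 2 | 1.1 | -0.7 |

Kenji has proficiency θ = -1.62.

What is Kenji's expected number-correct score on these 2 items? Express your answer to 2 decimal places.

P(θ) = 1 / (1 + exp(−a(θ − b)))
P_1 = 1/(1+e^{3.2000}) = 0.0392
P_2 = 1/(1+e^{1.0120}) = 0.2666
E[score] = 0.0392 + 0.2666 = 0.3058

0.31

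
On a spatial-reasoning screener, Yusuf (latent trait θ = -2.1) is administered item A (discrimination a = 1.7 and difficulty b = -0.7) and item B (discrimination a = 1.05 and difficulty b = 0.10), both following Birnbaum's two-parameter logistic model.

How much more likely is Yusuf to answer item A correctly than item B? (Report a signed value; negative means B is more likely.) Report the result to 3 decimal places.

-0.006

P(θ) = 1 / (1 + exp(−a(θ − b)))
P_A = 0.0847
P_B = 0.0903
P_A − P_B = -0.0056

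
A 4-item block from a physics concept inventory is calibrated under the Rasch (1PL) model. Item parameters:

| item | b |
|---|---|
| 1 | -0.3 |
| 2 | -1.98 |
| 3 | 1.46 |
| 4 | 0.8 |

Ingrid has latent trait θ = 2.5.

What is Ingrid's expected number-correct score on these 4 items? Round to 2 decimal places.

3.52

P(θ) = 1 / (1 + exp(−(θ − b)))
P_1 = 1/(1+e^{-2.8000}) = 0.9427
P_2 = 1/(1+e^{-4.4800}) = 0.9888
P_3 = 1/(1+e^{-1.0400}) = 0.7389
P_4 = 1/(1+e^{-1.7000}) = 0.8455
E[score] = 0.9427 + 0.9888 + 0.7389 + 0.8455 = 3.5159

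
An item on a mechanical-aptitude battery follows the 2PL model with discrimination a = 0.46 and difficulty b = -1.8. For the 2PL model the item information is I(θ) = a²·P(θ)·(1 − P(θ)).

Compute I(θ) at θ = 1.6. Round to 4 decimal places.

0.0303

P = 1/(1+e^{-1.5640}) = 0.8269
P(1−P) = 0.8269 × 0.1731 = 0.1431
I = a² × P(1−P) = 0.46² × 0.1431 = 0.03028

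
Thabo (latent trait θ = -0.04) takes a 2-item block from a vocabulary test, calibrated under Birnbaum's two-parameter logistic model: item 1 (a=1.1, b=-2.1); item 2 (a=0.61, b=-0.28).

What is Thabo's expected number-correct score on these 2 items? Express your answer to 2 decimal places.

1.44

P(θ) = 1 / (1 + exp(−a(θ − b)))
P_1 = 1/(1+e^{-2.2660}) = 0.9060
P_2 = 1/(1+e^{-0.1464}) = 0.5365
E[score] = 0.9060 + 0.5365 = 1.4426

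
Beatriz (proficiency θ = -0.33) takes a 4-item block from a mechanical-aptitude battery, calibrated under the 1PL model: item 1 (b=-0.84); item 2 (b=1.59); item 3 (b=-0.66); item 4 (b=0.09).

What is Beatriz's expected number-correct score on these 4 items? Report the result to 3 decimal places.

1.731

P(θ) = 1 / (1 + exp(−(θ − b)))
P_1 = 1/(1+e^{-0.5100}) = 0.6248
P_2 = 1/(1+e^{1.9200}) = 0.1279
P_3 = 1/(1+e^{-0.3300}) = 0.5818
P_4 = 1/(1+e^{0.4200}) = 0.3965
E[score] = 0.6248 + 0.1279 + 0.5818 + 0.3965 = 1.7309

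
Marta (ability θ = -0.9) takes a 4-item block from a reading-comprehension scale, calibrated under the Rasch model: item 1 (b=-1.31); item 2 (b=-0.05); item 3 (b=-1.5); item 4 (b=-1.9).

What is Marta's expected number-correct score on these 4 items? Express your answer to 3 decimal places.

P(θ) = 1 / (1 + exp(−(θ − b)))
P_1 = 1/(1+e^{-0.4100}) = 0.6011
P_2 = 1/(1+e^{0.8500}) = 0.2994
P_3 = 1/(1+e^{-0.6000}) = 0.6457
P_4 = 1/(1+e^{-1.0000}) = 0.7311
E[score] = 0.6011 + 0.2994 + 0.6457 + 0.7311 = 2.2772

2.277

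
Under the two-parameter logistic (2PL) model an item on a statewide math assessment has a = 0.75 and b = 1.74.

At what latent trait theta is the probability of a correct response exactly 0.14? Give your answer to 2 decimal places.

-0.68

P(theta) = 1 / (1 + exp(−a(theta − b)))
logit = ln(0.1400/0.8600) = -1.8153
theta = b + logit/(a) = 1.74 + (-1.8153)/0.7500 = -0.6804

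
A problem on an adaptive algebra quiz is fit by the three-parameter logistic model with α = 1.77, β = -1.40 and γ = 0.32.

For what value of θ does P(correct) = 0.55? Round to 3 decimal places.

P(θ) = γ + (1 − γ) · 1 / (1 + exp(−α(θ − β)))
Remove guessing floor: (0.55 − 0.32)/(1 − 0.32) = 0.3382
logit = ln(0.3382/0.6618) = -0.6712
θ = β + logit/(α) = -1.40 + (-0.6712)/1.7700 = -1.7792

-1.779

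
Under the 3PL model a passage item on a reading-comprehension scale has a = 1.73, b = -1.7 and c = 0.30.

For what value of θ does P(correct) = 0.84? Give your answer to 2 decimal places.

-1.00

P(θ) = c + (1 − c) · 1 / (1 + exp(−a(θ − b)))
Remove guessing floor: (0.84 − 0.30)/(1 − 0.30) = 0.7714
logit = ln(0.7714/0.2286) = 1.2164
θ = b + logit/(a) = -1.7 + 1.2164/1.7300 = -0.9969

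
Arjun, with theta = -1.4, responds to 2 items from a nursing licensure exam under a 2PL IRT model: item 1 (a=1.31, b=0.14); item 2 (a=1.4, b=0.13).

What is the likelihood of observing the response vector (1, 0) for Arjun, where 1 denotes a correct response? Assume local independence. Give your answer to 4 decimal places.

P(theta) = 1 / (1 + exp(−a(theta − b)))
P_1 = 1/(1+e^{2.0174}) = 0.1174
P_2 = 1/(1+e^{2.1420}) = 0.1051
L = P_1 × (1−P_2) = 0.1174 × 0.8949 = 0.10505

0.1051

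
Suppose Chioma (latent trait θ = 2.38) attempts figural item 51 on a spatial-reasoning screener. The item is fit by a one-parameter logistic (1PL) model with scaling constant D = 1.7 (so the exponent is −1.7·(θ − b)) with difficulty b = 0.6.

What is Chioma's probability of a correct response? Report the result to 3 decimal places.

0.954

P(θ) = 1 / (1 + exp(−D·(θ − b)))
Exponent: 1.7 × (2.38 − 0.6) = 3.0260
1/(1 + e^{-3.0260}) = 0.9537
P = 0.9537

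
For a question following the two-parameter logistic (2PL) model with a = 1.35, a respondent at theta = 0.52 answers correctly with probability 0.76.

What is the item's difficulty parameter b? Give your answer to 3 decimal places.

-0.334

P(theta) = 1 / (1 + exp(−a(theta − b)))
logit(0.76) = ln(0.76/0.24) = 1.1527
b = theta − logit/(a) = 0.52 − 1.1527/1.3500 = -0.3338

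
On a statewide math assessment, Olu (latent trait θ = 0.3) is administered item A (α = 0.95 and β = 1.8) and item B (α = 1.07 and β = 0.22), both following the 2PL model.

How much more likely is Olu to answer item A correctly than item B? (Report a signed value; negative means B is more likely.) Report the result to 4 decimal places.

-0.3275

P(θ) = 1 / (1 + exp(−α(θ − β)))
P_A = 0.1939
P_B = 0.5214
P_A − P_B = -0.3275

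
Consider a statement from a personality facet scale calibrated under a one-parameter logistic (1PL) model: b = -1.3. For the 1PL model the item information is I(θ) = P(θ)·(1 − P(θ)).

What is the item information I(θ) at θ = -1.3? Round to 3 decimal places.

0.250

P = 1/(1+e^{0.0000}) = 0.5000
P(1−P) = 0.5000 × 0.5000 = 0.2500
I = P(1−P) = 0.25000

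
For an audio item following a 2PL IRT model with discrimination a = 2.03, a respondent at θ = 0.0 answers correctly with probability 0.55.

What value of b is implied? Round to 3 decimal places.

-0.099

P(θ) = 1 / (1 + exp(−a(θ − b)))
logit(0.55) = ln(0.55/0.45) = 0.2007
b = θ − logit/(a) = 0.0 − 0.2007/2.0300 = -0.0989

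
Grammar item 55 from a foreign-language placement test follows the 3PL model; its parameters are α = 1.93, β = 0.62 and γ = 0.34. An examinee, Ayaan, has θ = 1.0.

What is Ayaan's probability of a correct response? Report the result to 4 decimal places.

0.7859

P(θ) = γ + (1 − γ) · 1 / (1 + exp(−α(θ − β)))
Exponent: 1.93 × (1.0 − 0.62) = 0.7334
1/(1 + e^{-0.7334}) = 0.6756
P = 0.34 + 0.66 × 0.6756 = 0.7859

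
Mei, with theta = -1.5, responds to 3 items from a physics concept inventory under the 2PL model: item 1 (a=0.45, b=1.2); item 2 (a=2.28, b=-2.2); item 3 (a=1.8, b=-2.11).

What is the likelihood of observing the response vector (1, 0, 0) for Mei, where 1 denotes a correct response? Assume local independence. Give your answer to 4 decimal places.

0.0096

P(theta) = 1 / (1 + exp(−a(theta − b)))
P_1 = 1/(1+e^{1.2150}) = 0.2288
P_2 = 1/(1+e^{-1.5960}) = 0.8315
P_3 = 1/(1+e^{-1.0980}) = 0.7499
L = P_1 × (1−P_2) × (1−P_3) = 0.2288 × 0.1685 × 0.2501 = 0.00965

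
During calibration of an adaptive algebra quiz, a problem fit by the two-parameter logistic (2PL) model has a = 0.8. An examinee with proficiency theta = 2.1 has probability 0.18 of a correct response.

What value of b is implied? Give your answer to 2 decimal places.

4.00

P(theta) = 1 / (1 + exp(−a(theta − b)))
logit(0.18) = ln(0.18/0.82) = -1.5163
b = theta − logit/(a) = 2.1 − (-1.5163)/0.8000 = 3.9954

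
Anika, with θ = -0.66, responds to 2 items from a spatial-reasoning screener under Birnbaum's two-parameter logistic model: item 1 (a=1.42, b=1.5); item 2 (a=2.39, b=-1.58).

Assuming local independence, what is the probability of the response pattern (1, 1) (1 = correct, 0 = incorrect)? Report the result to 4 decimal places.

0.0400

P(θ) = 1 / (1 + exp(−a(θ − b)))
P_1 = 1/(1+e^{3.0672}) = 0.0445
P_2 = 1/(1+e^{-2.1988}) = 0.9001
L = P_1 × P_2 = 0.0445 × 0.9001 = 0.04004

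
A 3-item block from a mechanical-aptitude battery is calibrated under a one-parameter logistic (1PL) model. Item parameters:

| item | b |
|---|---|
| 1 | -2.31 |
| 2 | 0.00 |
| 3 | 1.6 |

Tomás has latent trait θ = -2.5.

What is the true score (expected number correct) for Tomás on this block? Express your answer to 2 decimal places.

P(θ) = 1 / (1 + exp(−(θ − b)))
P_1 = 1/(1+e^{0.1900}) = 0.4526
P_2 = 1/(1+e^{2.5000}) = 0.0759
P_3 = 1/(1+e^{4.1000}) = 0.0163
E[score] = 0.4526 + 0.0759 + 0.0163 = 0.5448

0.54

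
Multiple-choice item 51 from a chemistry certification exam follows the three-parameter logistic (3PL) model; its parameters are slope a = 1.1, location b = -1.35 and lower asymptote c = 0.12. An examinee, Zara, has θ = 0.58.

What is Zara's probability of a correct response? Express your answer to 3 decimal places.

0.906

P(θ) = c + (1 − c) · 1 / (1 + exp(−a(θ − b)))
Exponent: 1.1 × (0.58 − (-1.35)) = 2.1230
1/(1 + e^{-2.1230}) = 0.8931
P = 0.12 + 0.88 × 0.8931 = 0.9059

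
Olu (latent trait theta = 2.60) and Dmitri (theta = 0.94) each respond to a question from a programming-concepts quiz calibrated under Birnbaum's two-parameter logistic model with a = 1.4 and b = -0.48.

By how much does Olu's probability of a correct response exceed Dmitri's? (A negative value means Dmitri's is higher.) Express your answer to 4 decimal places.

P(theta) = 1 / (1 + exp(−a(theta − b)))
P(Olu) = 0.9868  [exponent 4.3120]
P(Dmitri) = 0.8795  [exponent 1.9880]
Difference = 0.9868 − 0.8795 = 0.1072

0.1072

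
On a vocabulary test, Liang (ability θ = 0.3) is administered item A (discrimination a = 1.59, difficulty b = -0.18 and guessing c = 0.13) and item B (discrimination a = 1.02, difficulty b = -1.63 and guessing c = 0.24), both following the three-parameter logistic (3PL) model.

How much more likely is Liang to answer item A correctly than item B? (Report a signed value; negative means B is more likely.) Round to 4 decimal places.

-0.1835

P(θ) = c + (1 − c) · 1 / (1 + exp(−a(θ − b)))
P_A = 0.7234
P_B = 0.9069
P_A − P_B = -0.1835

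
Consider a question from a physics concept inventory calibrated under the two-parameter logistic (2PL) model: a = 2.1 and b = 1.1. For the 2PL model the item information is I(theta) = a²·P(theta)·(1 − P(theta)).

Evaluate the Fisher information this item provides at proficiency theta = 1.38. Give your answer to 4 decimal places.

P = 1/(1+e^{-0.5880}) = 0.6429
P(1−P) = 0.6429 × 0.3571 = 0.2296
I = a² × P(1−P) = 2.1² × 0.2296 = 1.01244

1.0124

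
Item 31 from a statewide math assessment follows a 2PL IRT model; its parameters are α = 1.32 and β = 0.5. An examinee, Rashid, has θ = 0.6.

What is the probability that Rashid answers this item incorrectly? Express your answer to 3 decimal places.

P(θ) = 1 / (1 + exp(−α(θ − β)))
Exponent: 1.32 × (0.6 − 0.5) = 0.1320
1/(1 + e^{-0.1320}) = 0.5330
P(incorrect) = 1 − 0.5330 = 0.4670

0.467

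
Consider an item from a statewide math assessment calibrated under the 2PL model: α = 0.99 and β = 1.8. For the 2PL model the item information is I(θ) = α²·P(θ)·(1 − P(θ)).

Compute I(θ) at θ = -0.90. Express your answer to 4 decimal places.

P = 1/(1+e^{2.6730}) = 0.0646
P(1−P) = 0.0646 × 0.9354 = 0.0604
I = α² × P(1−P) = 0.99² × 0.0604 = 0.05921

0.0592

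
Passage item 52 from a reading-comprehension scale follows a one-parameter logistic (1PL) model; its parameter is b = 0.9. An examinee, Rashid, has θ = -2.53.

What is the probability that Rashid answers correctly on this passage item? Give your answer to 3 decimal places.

0.031

P(θ) = 1 / (1 + exp(−(θ − b)))
Exponent: (-2.53 − 0.9) = -3.4300
1/(1 + e^{3.4300}) = 0.0314
P = 0.0314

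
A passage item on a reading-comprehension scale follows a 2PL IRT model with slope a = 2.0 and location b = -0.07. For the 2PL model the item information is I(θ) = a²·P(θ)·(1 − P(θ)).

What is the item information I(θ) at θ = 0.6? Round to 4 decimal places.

P = 1/(1+e^{-1.3400}) = 0.7925
P(1−P) = 0.7925 × 0.2075 = 0.1644
I = a² × P(1−P) = 2.0² × 0.1644 = 0.65780

0.6578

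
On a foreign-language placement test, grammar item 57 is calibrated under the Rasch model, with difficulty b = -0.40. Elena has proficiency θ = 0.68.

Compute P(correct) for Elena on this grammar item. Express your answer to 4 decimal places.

P(θ) = 1 / (1 + exp(−(θ − b)))
Exponent: (0.68 − (-0.40)) = 1.0800
1/(1 + e^{-1.0800}) = 0.7465
P = 0.7465

0.7465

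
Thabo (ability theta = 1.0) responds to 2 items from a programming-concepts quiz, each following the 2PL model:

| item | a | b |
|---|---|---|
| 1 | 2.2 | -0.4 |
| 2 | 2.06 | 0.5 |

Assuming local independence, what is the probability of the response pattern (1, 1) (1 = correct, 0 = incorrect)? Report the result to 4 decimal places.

0.7045

P(theta) = 1 / (1 + exp(−a(theta − b)))
P_1 = 1/(1+e^{-3.0800}) = 0.9561
P_2 = 1/(1+e^{-1.0300}) = 0.7369
L = P_1 × P_2 = 0.9561 × 0.7369 = 0.70454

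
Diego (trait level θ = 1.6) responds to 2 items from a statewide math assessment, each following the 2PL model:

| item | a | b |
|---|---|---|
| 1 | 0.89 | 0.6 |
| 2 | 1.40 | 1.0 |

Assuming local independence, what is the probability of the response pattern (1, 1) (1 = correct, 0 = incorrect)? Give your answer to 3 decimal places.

0.495

P(θ) = 1 / (1 + exp(−a(θ − b)))
P_1 = 1/(1+e^{-0.8900}) = 0.7089
P_2 = 1/(1+e^{-0.8400}) = 0.6985
L = P_1 × P_2 = 0.7089 × 0.6985 = 0.49514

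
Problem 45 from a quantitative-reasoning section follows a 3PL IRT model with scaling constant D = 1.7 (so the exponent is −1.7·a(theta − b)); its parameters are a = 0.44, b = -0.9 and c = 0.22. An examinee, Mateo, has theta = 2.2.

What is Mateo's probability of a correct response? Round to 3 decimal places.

P(theta) = c + (1 − c) · 1 / (1 + exp(−D·a(theta − b)))
Exponent: 1.7 × 0.44 × (2.2 − (-0.9)) = 2.3188
1/(1 + e^{-2.3188}) = 0.9104
P = 0.22 + 0.78 × 0.9104 = 0.9301

0.930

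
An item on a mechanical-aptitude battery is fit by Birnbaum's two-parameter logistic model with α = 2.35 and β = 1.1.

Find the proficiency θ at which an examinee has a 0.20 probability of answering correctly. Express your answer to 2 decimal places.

0.51

P(θ) = 1 / (1 + exp(−α(θ − β)))
logit = ln(0.2000/0.8000) = -1.3863
θ = β + logit/(α) = 1.1 + (-1.3863)/2.3500 = 0.5101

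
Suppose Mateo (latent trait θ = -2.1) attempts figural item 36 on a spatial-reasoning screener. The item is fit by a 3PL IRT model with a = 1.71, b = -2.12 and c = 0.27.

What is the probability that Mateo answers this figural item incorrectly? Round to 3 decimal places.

P(θ) = c + (1 − c) · 1 / (1 + exp(−a(θ − b)))
Exponent: 1.71 × (-2.1 − (-2.12)) = 0.0342
1/(1 + e^{-0.0342}) = 0.5085
P = 0.27 + 0.73 × 0.5085 = 0.6412
P(incorrect) = 1 − 0.6412 = 0.3588

0.359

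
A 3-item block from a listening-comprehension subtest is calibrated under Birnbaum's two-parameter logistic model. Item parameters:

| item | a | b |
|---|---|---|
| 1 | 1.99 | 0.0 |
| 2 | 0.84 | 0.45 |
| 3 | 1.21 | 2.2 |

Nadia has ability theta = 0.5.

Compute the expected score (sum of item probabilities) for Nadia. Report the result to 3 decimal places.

1.354

P(theta) = 1 / (1 + exp(−a(theta − b)))
P_1 = 1/(1+e^{-0.9950}) = 0.7301
P_2 = 1/(1+e^{-0.0420}) = 0.5105
P_3 = 1/(1+e^{2.0570}) = 0.1133
E[score] = 0.7301 + 0.5105 + 0.1133 = 1.3539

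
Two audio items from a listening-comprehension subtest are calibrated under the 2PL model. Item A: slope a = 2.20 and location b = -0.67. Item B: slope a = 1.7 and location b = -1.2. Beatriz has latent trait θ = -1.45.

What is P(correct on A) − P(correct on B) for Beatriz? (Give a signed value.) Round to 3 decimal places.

-0.243

P(θ) = 1 / (1 + exp(−a(θ − b)))
P_A = 0.1524
P_B = 0.3953
P_A − P_B = -0.2429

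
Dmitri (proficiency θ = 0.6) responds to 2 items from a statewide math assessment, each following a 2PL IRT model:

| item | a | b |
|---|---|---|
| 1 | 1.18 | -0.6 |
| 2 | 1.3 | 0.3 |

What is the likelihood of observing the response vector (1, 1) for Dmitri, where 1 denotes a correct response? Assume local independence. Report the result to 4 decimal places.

P(θ) = 1 / (1 + exp(−a(θ − b)))
P_1 = 1/(1+e^{-1.4160}) = 0.8047
P_2 = 1/(1+e^{-0.3900}) = 0.5963
L = P_1 × P_2 = 0.8047 × 0.5963 = 0.47983

0.4798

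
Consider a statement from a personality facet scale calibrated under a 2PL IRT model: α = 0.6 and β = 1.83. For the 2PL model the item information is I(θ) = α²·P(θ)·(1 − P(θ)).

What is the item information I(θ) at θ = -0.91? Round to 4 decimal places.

0.0489

P = 1/(1+e^{1.6440}) = 0.1619
P(1−P) = 0.1619 × 0.8381 = 0.1357
I = α² × P(1−P) = 0.6² × 0.1357 = 0.04885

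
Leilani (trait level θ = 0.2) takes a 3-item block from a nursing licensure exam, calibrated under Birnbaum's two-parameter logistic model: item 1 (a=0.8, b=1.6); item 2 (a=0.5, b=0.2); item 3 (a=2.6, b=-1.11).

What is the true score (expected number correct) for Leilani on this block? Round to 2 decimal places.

P(θ) = 1 / (1 + exp(−a(θ − b)))
P_1 = 1/(1+e^{1.1200}) = 0.2460
P_2 = 1/(1+e^{0.0000}) = 0.5000
P_3 = 1/(1+e^{-3.4060}) = 0.9679
E[score] = 0.2460 + 0.5000 + 0.9679 = 1.7139

1.71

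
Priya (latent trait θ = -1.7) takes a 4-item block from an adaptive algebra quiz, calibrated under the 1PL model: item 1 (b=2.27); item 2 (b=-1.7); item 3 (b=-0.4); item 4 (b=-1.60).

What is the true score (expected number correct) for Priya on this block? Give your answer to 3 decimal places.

1.208

P(θ) = 1 / (1 + exp(−(θ − b)))
P_1 = 1/(1+e^{3.9700}) = 0.0185
P_2 = 1/(1+e^{0.0000}) = 0.5000
P_3 = 1/(1+e^{1.3000}) = 0.2142
P_4 = 1/(1+e^{0.1000}) = 0.4750
E[score] = 0.0185 + 0.5000 + 0.2142 + 0.4750 = 1.2077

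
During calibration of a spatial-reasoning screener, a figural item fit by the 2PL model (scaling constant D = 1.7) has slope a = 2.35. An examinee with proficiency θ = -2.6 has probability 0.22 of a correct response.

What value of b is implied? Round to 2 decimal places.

P(θ) = 1 / (1 + exp(−D·a(θ − b)))
logit(0.22) = ln(0.22/0.78) = -1.2657
b = θ − logit/(1.7·a) = -2.6 − (-1.2657)/3.9950 = -2.2832

-2.28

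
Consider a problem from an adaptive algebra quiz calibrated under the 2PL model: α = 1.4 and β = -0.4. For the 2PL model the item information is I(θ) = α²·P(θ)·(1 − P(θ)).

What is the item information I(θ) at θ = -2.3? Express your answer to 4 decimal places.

P = 1/(1+e^{2.6600}) = 0.0654
P(1−P) = 0.0654 × 0.9346 = 0.0611
I = α² × P(1−P) = 1.4² × 0.0611 = 0.11976

0.1198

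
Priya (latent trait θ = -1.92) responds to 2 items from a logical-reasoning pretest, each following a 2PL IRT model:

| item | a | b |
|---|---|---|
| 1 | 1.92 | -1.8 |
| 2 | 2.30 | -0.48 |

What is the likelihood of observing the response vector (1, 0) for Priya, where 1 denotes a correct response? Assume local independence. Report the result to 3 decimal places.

P(θ) = 1 / (1 + exp(−a(θ − b)))
P_1 = 1/(1+e^{0.2304}) = 0.4427
P_2 = 1/(1+e^{3.3120}) = 0.0352
L = P_1 × (1−P_2) = 0.4427 × 0.9648 = 0.42709

0.427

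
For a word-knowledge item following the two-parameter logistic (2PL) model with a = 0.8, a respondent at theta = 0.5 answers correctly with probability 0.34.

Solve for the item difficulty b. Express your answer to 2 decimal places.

P(theta) = 1 / (1 + exp(−a(theta − b)))
logit(0.34) = ln(0.34/0.66) = -0.6633
b = theta − logit/(a) = 0.5 − (-0.6633)/0.8000 = 1.3291

1.33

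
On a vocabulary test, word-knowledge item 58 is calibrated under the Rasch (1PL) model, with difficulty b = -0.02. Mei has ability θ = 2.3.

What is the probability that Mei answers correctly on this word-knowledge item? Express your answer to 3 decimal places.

P(θ) = 1 / (1 + exp(−(θ − b)))
Exponent: (2.3 − (-0.02)) = 2.3200
1/(1 + e^{-2.3200}) = 0.9105
P = 0.9105

0.911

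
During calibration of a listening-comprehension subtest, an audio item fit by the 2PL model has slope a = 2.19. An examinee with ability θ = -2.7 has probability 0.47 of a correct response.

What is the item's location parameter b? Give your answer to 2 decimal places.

-2.65

P(θ) = 1 / (1 + exp(−a(θ − b)))
logit(0.47) = ln(0.47/0.53) = -0.1201
b = θ − logit/(a) = -2.7 − (-0.1201)/2.1900 = -2.6451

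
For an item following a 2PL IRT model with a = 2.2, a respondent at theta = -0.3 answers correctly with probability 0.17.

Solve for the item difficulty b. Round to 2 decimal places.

0.42

P(theta) = 1 / (1 + exp(−a(theta − b)))
logit(0.17) = ln(0.17/0.83) = -1.5856
b = theta − logit/(a) = -0.3 − (-1.5856)/2.2000 = 0.4207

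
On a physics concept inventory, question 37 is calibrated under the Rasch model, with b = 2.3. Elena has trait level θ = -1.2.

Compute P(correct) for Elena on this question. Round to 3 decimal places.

P(θ) = 1 / (1 + exp(−(θ − b)))
Exponent: (-1.2 − 2.3) = -3.5000
1/(1 + e^{3.5000}) = 0.0293
P = 0.0293

0.029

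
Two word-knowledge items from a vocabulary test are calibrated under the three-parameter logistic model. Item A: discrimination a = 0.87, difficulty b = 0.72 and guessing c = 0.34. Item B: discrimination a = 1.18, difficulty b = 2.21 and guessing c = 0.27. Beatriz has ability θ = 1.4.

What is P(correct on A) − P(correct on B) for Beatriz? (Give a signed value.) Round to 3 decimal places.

P(θ) = c + (1 − c) · 1 / (1 + exp(−a(θ − b)))
P_A = 0.7649
P_B = 0.4727
P_A − P_B = 0.2921

0.292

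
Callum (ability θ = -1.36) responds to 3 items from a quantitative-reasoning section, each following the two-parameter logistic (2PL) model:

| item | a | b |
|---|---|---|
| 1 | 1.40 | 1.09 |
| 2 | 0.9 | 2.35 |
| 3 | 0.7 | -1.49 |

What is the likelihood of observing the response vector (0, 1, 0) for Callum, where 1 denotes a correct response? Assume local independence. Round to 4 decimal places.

0.0158

P(θ) = 1 / (1 + exp(−a(θ − b)))
P_1 = 1/(1+e^{3.4300}) = 0.0314
P_2 = 1/(1+e^{3.3390}) = 0.0343
P_3 = 1/(1+e^{-0.0910}) = 0.5227
L = (1−P_1) × P_2 × (1−P_3) = 0.9686 × 0.0343 × 0.4773 = 0.01584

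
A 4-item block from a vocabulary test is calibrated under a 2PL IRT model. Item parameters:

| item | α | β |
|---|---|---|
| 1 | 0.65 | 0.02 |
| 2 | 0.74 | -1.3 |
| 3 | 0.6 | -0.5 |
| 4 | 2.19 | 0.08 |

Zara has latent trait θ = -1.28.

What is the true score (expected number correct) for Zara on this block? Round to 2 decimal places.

P(θ) = 1 / (1 + exp(−α(θ − β)))
P_1 = 1/(1+e^{0.8450}) = 0.3005
P_2 = 1/(1+e^{-0.0148}) = 0.5037
P_3 = 1/(1+e^{0.4680}) = 0.3851
P_4 = 1/(1+e^{2.9784}) = 0.0484
E[score] = 0.3005 + 0.5037 + 0.3851 + 0.0484 = 1.2377

1.24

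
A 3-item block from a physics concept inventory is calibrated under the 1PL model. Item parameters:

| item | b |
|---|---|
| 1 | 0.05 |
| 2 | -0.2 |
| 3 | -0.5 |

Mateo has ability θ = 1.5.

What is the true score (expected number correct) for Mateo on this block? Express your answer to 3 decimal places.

2.536

P(θ) = 1 / (1 + exp(−(θ − b)))
P_1 = 1/(1+e^{-1.4500}) = 0.8100
P_2 = 1/(1+e^{-1.7000}) = 0.8455
P_3 = 1/(1+e^{-2.0000}) = 0.8808
E[score] = 0.8100 + 0.8455 + 0.8808 = 2.5363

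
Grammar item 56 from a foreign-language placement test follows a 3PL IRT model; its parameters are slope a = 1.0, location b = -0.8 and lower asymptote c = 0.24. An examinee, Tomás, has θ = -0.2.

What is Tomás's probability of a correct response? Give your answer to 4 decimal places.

0.7307

P(θ) = c + (1 − c) · 1 / (1 + exp(−a(θ − b)))
Exponent: 1.0 × (-0.2 − (-0.8)) = 0.6000
1/(1 + e^{-0.6000}) = 0.6457
P = 0.24 + 0.76 × 0.6457 = 0.7307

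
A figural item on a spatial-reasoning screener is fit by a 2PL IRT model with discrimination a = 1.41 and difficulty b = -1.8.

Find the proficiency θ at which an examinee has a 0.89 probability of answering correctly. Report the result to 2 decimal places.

-0.32

P(θ) = 1 / (1 + exp(−a(θ − b)))
logit = ln(0.8900/0.1100) = 2.0907
θ = b + logit/(a) = -1.8 + 2.0907/1.4100 = -0.3172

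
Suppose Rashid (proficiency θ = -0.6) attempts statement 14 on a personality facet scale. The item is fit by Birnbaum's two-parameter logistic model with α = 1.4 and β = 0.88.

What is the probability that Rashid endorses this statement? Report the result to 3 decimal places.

0.112

P(θ) = 1 / (1 + exp(−α(θ − β)))
Exponent: 1.4 × (-0.6 − 0.88) = -2.0720
1/(1 + e^{2.0720}) = 0.1118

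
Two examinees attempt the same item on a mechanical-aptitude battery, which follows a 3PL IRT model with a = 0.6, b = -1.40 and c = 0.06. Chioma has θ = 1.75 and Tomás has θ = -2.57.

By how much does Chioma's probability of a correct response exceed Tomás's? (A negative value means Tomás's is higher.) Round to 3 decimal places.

0.505

P(θ) = c + (1 − c) · 1 / (1 + exp(−a(θ − b)))
P(Chioma) = 0.8766  [exponent 1.8900]
P(Tomás) = 0.3715  [exponent -0.7020]
Difference = 0.8766 − 0.3715 = 0.5051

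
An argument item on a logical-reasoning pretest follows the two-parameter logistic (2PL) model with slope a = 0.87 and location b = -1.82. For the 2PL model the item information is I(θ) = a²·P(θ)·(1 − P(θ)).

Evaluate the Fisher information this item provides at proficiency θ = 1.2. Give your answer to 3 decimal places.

P = 1/(1+e^{-2.6274}) = 0.9326
P(1−P) = 0.9326 × 0.0674 = 0.0629
I = a² × P(1−P) = 0.87² × 0.0629 = 0.04757

0.048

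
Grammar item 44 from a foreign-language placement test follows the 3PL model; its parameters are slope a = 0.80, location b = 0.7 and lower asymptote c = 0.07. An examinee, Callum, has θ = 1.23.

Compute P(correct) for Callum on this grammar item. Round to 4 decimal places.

P(θ) = c + (1 − c) · 1 / (1 + exp(−a(θ − b)))
Exponent: 0.80 × (1.23 − 0.7) = 0.4240
1/(1 + e^{-0.4240}) = 0.6044
P = 0.07 + 0.93 × 0.6044 = 0.6321

0.6321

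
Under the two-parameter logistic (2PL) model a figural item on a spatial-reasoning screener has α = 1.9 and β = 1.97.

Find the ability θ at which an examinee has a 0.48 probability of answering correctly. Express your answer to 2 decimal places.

P(θ) = 1 / (1 + exp(−α(θ − β)))
logit = ln(0.4800/0.5200) = -0.0800
θ = β + logit/(α) = 1.97 + (-0.0800)/1.9000 = 1.9279

1.93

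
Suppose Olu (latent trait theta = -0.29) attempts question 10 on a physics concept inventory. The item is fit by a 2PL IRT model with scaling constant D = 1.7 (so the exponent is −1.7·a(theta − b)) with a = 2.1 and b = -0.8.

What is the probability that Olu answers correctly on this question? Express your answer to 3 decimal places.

0.861

P(theta) = 1 / (1 + exp(−D·a(theta − b)))
Exponent: 1.7 × 2.1 × (-0.29 − (-0.8)) = 1.8207
1/(1 + e^{-1.8207}) = 0.8607
P = 0.8607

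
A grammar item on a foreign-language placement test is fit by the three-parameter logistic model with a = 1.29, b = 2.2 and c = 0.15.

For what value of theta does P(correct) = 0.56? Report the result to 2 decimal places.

2.15

P(theta) = c + (1 − c) · 1 / (1 + exp(−a(theta − b)))
Remove guessing floor: (0.56 − 0.15)/(1 − 0.15) = 0.4824
logit = ln(0.4824/0.5176) = -0.0706
theta = b + logit/(a) = 2.2 + (-0.0706)/1.2900 = 2.1453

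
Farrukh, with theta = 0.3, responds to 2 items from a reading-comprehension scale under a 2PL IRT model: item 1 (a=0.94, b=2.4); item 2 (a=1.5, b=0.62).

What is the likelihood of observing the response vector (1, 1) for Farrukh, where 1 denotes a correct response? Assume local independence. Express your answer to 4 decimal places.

P(theta) = 1 / (1 + exp(−a(theta − b)))
P_1 = 1/(1+e^{1.9740}) = 0.1220
P_2 = 1/(1+e^{0.4800}) = 0.3823
L = P_1 × P_2 = 0.1220 × 0.3823 = 0.04662

0.0466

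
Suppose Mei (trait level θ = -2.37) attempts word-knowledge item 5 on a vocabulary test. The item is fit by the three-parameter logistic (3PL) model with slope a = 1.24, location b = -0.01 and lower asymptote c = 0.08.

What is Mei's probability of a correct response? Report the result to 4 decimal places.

0.1268

P(θ) = c + (1 − c) · 1 / (1 + exp(−a(θ − b)))
Exponent: 1.24 × (-2.37 − (-0.01)) = -2.9264
1/(1 + e^{2.9264}) = 0.0509
P = 0.08 + 0.92 × 0.0509 = 0.1268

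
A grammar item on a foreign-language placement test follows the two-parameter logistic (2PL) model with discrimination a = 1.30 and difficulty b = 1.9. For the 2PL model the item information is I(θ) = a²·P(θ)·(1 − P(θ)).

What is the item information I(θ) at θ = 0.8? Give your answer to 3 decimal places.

P = 1/(1+e^{1.4300}) = 0.1931
P(1−P) = 0.1931 × 0.8069 = 0.1558
I = a² × P(1−P) = 1.30² × 0.1558 = 0.26332

0.263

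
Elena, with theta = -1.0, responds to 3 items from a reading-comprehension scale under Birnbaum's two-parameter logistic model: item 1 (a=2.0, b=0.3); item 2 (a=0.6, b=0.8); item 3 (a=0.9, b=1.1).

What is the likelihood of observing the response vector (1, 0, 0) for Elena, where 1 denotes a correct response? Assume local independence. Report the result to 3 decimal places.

0.045

P(theta) = 1 / (1 + exp(−a(theta − b)))
P_1 = 1/(1+e^{2.6000}) = 0.0691
P_2 = 1/(1+e^{1.0800}) = 0.2535
P_3 = 1/(1+e^{1.8900}) = 0.1312
L = P_1 × (1−P_2) × (1−P_3) = 0.0691 × 0.7465 × 0.8688 = 0.04484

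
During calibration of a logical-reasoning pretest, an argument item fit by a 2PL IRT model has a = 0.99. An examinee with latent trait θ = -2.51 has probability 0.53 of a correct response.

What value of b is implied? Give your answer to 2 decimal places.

-2.63

P(θ) = 1 / (1 + exp(−a(θ − b)))
logit(0.53) = ln(0.53/0.47) = 0.1201
b = θ − logit/(a) = -2.51 − 0.1201/0.9900 = -2.6314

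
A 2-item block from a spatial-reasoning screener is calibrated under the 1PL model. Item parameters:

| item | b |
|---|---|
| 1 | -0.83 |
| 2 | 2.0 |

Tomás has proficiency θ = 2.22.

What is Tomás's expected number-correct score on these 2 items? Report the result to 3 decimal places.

P(θ) = 1 / (1 + exp(−(θ − b)))
P_1 = 1/(1+e^{-3.0500}) = 0.9548
P_2 = 1/(1+e^{-0.2200}) = 0.5548
E[score] = 0.9548 + 0.5548 = 1.5096

1.510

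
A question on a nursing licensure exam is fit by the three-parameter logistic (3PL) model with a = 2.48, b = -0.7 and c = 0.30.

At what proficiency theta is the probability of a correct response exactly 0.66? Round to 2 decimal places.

-0.68

P(theta) = c + (1 − c) · 1 / (1 + exp(−a(theta − b)))
Remove guessing floor: (0.66 − 0.30)/(1 − 0.30) = 0.5143
logit = ln(0.5143/0.4857) = 0.0572
theta = b + logit/(a) = -0.7 + 0.0572/2.4800 = -0.6770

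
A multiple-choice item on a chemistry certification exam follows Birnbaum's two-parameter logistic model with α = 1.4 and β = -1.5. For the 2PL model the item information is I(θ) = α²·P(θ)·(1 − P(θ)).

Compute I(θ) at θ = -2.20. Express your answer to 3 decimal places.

P = 1/(1+e^{0.9800}) = 0.2729
P(1−P) = 0.2729 × 0.7271 = 0.1984
I = α² × P(1−P) = 1.4² × 0.1984 = 0.38891

0.389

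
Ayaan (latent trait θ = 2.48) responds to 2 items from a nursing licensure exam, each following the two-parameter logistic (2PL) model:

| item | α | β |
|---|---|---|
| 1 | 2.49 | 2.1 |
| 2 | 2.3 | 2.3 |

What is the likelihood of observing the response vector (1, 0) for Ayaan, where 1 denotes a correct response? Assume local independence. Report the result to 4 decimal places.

0.2867

P(θ) = 1 / (1 + exp(−α(θ − β)))
P_1 = 1/(1+e^{-0.9462}) = 0.7204
P_2 = 1/(1+e^{-0.4140}) = 0.6020
L = P_1 × (1−P_2) = 0.7204 × 0.3980 = 0.28667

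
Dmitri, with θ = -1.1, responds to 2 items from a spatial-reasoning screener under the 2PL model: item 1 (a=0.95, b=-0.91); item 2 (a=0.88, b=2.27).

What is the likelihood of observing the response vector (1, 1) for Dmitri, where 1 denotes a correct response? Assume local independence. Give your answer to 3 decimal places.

0.022

P(θ) = 1 / (1 + exp(−a(θ − b)))
P_1 = 1/(1+e^{0.1805}) = 0.4550
P_2 = 1/(1+e^{2.9656}) = 0.0490
L = P_1 × P_2 = 0.4550 × 0.0490 = 0.02230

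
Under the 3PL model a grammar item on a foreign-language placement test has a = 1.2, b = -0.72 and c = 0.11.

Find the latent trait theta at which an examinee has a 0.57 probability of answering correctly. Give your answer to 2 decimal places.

P(theta) = c + (1 − c) · 1 / (1 + exp(−a(theta − b)))
Remove guessing floor: (0.57 − 0.11)/(1 − 0.11) = 0.5169
logit = ln(0.5169/0.4831) = 0.0674
theta = b + logit/(a) = -0.72 + 0.0674/1.2000 = -0.6638

-0.66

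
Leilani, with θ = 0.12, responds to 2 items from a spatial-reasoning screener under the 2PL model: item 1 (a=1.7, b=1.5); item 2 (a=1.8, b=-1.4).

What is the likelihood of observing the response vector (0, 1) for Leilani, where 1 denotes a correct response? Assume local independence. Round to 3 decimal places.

0.857

P(θ) = 1 / (1 + exp(−a(θ − b)))
P_1 = 1/(1+e^{2.3460}) = 0.0874
P_2 = 1/(1+e^{-2.7360}) = 0.9391
L = (1−P_1) × P_2 = 0.9126 × 0.9391 = 0.85705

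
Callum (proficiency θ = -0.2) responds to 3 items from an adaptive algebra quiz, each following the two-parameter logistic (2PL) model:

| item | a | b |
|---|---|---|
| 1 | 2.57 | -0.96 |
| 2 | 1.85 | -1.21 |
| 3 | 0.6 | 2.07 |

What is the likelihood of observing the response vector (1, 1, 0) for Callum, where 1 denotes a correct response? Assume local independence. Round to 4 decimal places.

P(θ) = 1 / (1 + exp(−a(θ − b)))
P_1 = 1/(1+e^{-1.9532}) = 0.8758
P_2 = 1/(1+e^{-1.8685}) = 0.8663
P_3 = 1/(1+e^{1.3620}) = 0.2039
L = P_1 × P_2 × (1−P_3) = 0.8758 × 0.8663 × 0.7961 = 0.60398

0.6040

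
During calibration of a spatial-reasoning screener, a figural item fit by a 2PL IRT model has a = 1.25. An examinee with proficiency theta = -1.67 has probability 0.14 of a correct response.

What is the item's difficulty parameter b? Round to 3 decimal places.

-0.218

P(theta) = 1 / (1 + exp(−a(theta − b)))
logit(0.14) = ln(0.14/0.86) = -1.8153
b = theta − logit/(a) = -1.67 − (-1.8153)/1.2500 = -0.2178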